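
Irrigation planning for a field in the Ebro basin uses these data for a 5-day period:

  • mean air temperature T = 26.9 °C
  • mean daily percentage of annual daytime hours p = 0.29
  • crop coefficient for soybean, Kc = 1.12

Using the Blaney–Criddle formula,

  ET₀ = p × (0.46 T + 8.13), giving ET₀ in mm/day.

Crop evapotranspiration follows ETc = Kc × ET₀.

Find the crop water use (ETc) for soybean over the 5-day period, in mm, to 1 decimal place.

ET₀ = 0.29 × (0.46 × 26.9 + 8.13) = 0.29 × 20.504 = 5.9462 mm/d
ETc = Kc × ET₀ = 1.12 × 5.9462 = 6.6597 mm/d
Over 5 days: 6.6597 × 5 = 33.299 mm

33.3 mm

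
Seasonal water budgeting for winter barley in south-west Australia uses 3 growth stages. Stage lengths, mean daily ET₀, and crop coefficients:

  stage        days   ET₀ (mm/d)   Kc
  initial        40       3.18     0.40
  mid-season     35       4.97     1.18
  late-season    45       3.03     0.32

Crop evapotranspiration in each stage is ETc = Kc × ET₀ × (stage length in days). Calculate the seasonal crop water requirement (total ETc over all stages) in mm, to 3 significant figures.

300 mm

initial: 0.40 × 3.18 × 40 = 50.88 mm
mid-season: 1.18 × 4.97 × 35 = 205.26 mm
late-season: 0.32 × 3.03 × 45 = 43.63 mm
Seasonal total = 299.77 mm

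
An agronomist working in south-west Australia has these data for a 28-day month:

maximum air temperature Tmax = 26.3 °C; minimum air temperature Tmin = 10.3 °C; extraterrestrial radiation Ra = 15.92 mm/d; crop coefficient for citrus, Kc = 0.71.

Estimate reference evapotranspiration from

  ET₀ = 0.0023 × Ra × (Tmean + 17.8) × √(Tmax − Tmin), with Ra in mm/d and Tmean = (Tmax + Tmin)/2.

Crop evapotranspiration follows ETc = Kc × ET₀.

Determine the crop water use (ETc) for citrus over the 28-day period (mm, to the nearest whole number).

105 mm

Tmean = (26.3 + 10.3)/2 = 18.30 °C
ET₀ = 0.0023 × 15.92 × (18.30 + 17.8) × √16.0 = 0.0023 × 15.92 × 36.10 × 4.0000 = 5.2874 mm/d
ETc = Kc × ET₀ = 0.71 × 5.2874 = 3.7541 mm/d
Over 28 days: 3.7541 × 28 = 105.115 mm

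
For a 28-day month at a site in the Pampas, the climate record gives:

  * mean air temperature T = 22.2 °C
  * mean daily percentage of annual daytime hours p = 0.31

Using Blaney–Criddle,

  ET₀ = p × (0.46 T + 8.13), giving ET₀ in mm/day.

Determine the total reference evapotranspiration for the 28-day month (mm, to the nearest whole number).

159 mm

ET₀ = 0.31 × (0.46 × 22.2 + 8.13) = 0.31 × 18.342 = 5.6860 mm/d
Monthly total = 5.6860 × 28 = 159.208 mm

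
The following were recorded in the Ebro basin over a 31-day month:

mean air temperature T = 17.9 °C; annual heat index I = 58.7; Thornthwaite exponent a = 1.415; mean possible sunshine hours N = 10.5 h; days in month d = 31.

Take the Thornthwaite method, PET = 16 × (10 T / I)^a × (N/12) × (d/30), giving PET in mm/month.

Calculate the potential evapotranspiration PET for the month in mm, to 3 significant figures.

10T/I = 10 × 17.9 / 58.7 = 3.0494
(10T/I)^a = 3.0494^1.415 = 4.8435
Uncorrected PET = 16 × 4.8435 = 77.496 mm
Correction = (N/12)(d/30) = (10.5/12)(31/30) = 0.9042
PET = 77.496 × 0.9042 = 70.072 mm/month

70.1 mm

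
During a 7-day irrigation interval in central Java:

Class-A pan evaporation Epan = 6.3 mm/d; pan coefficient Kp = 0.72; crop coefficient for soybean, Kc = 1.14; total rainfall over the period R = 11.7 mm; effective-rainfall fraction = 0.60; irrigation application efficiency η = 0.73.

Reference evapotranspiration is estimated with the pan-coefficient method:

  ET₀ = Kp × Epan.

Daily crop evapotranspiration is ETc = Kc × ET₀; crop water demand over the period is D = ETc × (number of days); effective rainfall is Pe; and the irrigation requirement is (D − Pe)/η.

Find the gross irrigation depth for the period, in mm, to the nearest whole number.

ET₀ = 0.72 × 6.3 = 4.5360 mm/d
ETc = Kc × ET₀ = 1.14 × 4.5360 = 5.1710 mm/d
Crop demand D = ETc × 7 d = 5.1710 × 7 = 36.197 mm
Pe = 0.60 × 11.7 = 7.020 mm
D − Pe = 36.197 − 7.020 = 29.177 mm
Gross irrigation = 29.177 / 0.73 = 39.968 mm

40 mm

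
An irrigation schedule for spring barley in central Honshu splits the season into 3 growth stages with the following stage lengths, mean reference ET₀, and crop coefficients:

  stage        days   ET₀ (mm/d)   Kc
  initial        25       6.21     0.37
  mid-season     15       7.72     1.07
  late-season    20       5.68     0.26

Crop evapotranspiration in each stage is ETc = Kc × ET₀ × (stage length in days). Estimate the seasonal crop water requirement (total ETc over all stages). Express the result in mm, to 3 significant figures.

211 mm

initial: 0.37 × 6.21 × 25 = 57.44 mm
mid-season: 1.07 × 7.72 × 15 = 123.91 mm
late-season: 0.26 × 5.68 × 20 = 29.54 mm
Seasonal total = 210.89 mm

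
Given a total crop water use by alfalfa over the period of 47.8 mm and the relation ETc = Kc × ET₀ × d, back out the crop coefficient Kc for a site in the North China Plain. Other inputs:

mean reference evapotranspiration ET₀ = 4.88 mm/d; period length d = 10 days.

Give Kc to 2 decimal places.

ETc = Kc × ET₀ × d  ⇒  Kc = ETc / (ET₀ × d)
Kc = 47.8 / (4.88 × 10) = 47.8 / 48.80 = 0.9795

0.98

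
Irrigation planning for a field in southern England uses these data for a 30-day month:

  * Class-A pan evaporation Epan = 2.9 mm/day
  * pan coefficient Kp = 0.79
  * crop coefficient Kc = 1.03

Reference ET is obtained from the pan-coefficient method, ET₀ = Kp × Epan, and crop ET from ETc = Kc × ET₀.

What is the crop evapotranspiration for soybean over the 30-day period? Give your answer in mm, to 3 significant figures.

ET₀ = 0.79 × 2.9 = 2.2910 mm/d
ETc = Kc × ET₀ = 1.03 × 2.2910 = 2.3597 mm/d
Over 30 days: 2.3597 × 30 = 70.791 mm

70.8 mm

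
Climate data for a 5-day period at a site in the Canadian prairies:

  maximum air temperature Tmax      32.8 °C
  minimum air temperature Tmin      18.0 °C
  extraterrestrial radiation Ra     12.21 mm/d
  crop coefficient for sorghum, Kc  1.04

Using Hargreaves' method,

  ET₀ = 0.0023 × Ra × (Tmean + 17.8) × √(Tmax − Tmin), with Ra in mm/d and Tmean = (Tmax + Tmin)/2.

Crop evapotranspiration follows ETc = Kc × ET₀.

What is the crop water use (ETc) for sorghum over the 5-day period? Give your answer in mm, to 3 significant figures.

Tmean = (32.8 + 18.0)/2 = 25.40 °C
ET₀ = 0.0023 × 12.21 × (25.40 + 17.8) × √14.8 = 0.0023 × 12.21 × 43.20 × 3.8471 = 4.6672 mm/d
ETc = Kc × ET₀ = 1.04 × 4.6672 = 4.8539 mm/d
Over 5 days: 4.8539 × 5 = 24.270 mm

24.3 mm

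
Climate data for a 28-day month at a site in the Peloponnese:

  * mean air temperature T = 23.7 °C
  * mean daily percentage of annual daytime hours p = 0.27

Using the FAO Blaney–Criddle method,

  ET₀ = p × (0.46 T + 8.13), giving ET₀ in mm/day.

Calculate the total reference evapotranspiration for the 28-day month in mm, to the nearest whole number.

144 mm

ET₀ = 0.27 × (0.46 × 23.7 + 8.13) = 0.27 × 19.032 = 5.1386 mm/d
Monthly total = 5.1386 × 28 = 143.881 mm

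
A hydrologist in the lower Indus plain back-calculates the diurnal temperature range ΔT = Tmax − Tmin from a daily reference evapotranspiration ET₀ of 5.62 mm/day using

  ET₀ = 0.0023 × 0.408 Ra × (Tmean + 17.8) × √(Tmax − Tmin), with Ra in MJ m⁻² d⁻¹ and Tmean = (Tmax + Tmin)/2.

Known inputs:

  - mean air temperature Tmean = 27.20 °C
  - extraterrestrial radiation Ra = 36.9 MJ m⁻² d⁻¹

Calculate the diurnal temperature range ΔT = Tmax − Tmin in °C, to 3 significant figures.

√ΔT = ET₀ / [0.0023 × 0.408 × Ra × (Tmean+17.8)] = 5.62 / (0.0023 × 15.0552 × 45.00) = 3.6067
ΔT = 3.6067² = 13.008 °C

13.0 °C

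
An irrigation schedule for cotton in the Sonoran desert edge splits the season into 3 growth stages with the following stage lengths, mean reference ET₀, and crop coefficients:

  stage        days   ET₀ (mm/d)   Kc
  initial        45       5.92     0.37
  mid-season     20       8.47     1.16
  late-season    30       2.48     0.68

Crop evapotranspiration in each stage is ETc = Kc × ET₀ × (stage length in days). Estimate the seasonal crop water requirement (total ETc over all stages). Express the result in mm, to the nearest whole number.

346 mm

initial: 0.37 × 5.92 × 45 = 98.57 mm
mid-season: 1.16 × 8.47 × 20 = 196.50 mm
late-season: 0.68 × 2.48 × 30 = 50.59 mm
Seasonal total = 345.66 mm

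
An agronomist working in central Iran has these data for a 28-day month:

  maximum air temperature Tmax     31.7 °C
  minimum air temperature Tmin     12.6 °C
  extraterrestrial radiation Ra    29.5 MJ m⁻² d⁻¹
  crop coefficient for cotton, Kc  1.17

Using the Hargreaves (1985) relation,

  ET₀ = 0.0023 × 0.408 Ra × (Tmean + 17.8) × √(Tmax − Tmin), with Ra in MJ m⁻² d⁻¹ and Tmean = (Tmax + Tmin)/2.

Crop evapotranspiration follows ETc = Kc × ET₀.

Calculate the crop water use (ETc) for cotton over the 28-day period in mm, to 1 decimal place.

Tmean = (31.7 + 12.6)/2 = 22.15 °C
0.408 Ra = 0.408 × 29.5 = 12.0360 mm/d equivalent
ET₀ = 0.0023 × 12.0360 × (22.15 + 17.8) × √19.1 = 0.0023 × 12.0360 × 39.95 × 4.3704 = 4.8333 mm/d
ETc = Kc × ET₀ = 1.17 × 4.8333 = 5.6550 mm/d
Over 28 days: 5.6550 × 28 = 158.340 mm

158.3 mm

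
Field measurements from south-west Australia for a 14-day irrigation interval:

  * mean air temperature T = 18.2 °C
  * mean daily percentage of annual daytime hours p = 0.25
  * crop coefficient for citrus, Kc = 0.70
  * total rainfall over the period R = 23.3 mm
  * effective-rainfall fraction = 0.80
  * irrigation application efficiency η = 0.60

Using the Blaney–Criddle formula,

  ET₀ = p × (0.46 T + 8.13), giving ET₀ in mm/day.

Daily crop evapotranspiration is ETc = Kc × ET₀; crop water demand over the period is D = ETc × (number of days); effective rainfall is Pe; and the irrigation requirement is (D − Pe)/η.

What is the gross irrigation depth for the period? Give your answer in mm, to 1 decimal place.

ET₀ = 0.25 × (0.46 × 18.2 + 8.13) = 0.25 × 16.502 = 4.1255 mm/d
ETc = Kc × ET₀ = 0.70 × 4.1255 = 2.8879 mm/d
Crop demand D = ETc × 14 d = 2.8879 × 14 = 40.431 mm
Pe = 0.80 × 23.3 = 18.640 mm
D − Pe = 40.431 − 18.640 = 21.791 mm
Gross irrigation = 21.791 / 0.60 = 36.318 mm

36.3 mm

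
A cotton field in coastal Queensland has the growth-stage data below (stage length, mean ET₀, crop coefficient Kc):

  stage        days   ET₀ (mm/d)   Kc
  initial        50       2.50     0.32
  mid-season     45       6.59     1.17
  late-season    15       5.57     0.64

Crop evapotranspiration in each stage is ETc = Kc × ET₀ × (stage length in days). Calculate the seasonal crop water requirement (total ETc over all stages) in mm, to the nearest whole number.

initial: 0.32 × 2.50 × 50 = 40.00 mm
mid-season: 1.17 × 6.59 × 45 = 346.96 mm
late-season: 0.64 × 5.57 × 15 = 53.47 mm
Seasonal total = 440.43 mm

440 mm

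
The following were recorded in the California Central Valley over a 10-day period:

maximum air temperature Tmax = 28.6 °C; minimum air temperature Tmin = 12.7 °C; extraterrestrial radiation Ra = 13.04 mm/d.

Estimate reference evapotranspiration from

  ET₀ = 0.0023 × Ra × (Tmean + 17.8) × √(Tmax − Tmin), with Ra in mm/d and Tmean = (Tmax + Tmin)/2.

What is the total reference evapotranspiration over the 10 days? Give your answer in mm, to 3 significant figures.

46.0 mm

Tmean = (28.6 + 12.7)/2 = 20.65 °C
ET₀ = 0.0023 × 13.04 × (20.65 + 17.8) × √15.9 = 0.0023 × 13.04 × 38.45 × 3.9875 = 4.5984 mm/d
Over 10 days: 4.5984 × 10 = 45.984 mm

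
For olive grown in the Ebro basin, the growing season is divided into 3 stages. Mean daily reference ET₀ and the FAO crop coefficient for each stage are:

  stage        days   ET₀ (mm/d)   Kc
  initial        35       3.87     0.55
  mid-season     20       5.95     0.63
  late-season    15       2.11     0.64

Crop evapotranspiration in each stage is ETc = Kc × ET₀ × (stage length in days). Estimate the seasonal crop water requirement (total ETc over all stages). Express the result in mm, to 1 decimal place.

169.7 mm

initial: 0.55 × 3.87 × 35 = 74.50 mm
mid-season: 0.63 × 5.95 × 20 = 74.97 mm
late-season: 0.64 × 2.11 × 15 = 20.26 mm
Seasonal total = 169.73 mm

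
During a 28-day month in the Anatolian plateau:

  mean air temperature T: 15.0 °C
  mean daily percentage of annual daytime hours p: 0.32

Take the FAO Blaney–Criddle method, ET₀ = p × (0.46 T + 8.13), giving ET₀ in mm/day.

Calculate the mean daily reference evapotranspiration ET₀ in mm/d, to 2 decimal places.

ET₀ = 0.32 × (0.46 × 15.0 + 8.13) = 0.32 × 15.030 = 4.8096 mm/d

4.81 mm/d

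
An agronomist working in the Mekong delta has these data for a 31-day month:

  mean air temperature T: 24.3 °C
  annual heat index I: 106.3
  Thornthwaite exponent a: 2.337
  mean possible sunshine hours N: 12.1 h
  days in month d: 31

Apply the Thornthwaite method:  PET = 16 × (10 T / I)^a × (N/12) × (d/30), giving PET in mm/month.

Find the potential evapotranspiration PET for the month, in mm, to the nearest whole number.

115 mm

10T/I = 10 × 24.3 / 106.3 = 2.2860
(10T/I)^a = 2.2860^2.337 = 6.9050
Uncorrected PET = 16 × 6.9050 = 110.480 mm
Correction = (N/12)(d/30) = (12.1/12)(31/30) = 1.0419
PET = 110.480 × 1.0419 = 115.109 mm/month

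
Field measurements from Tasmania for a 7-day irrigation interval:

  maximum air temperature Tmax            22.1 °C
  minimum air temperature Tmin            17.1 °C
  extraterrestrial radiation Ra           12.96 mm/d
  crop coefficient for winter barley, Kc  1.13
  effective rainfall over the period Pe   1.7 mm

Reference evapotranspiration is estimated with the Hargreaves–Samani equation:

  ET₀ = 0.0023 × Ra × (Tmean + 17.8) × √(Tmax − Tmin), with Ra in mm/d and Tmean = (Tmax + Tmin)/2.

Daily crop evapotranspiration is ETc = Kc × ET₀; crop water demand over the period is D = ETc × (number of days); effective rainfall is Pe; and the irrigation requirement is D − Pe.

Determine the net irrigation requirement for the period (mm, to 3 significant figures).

Tmean = (22.1 + 17.1)/2 = 19.60 °C
ET₀ = 0.0023 × 12.96 × (19.60 + 17.8) × √5.0 = 0.0023 × 12.96 × 37.40 × 2.2361 = 2.4928 mm/d
ETc = Kc × ET₀ = 1.13 × 2.4928 = 2.8169 mm/d
Crop demand D = ETc × 7 d = 2.8169 × 7 = 19.718 mm
D − Pe = 19.718 − 1.7 = 18.018 mm

18.0 mm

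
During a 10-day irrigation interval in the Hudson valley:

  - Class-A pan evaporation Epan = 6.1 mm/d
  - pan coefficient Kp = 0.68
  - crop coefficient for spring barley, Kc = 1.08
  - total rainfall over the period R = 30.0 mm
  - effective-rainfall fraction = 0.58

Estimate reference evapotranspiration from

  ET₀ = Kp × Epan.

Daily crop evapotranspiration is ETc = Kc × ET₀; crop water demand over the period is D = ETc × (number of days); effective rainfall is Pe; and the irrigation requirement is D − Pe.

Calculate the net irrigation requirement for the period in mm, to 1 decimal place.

27.4 mm

ET₀ = 0.68 × 6.1 = 4.1480 mm/d
ETc = Kc × ET₀ = 1.08 × 4.1480 = 4.4798 mm/d
Crop demand D = ETc × 10 d = 4.4798 × 10 = 44.798 mm
Pe = 0.58 × 30.0 = 17.400 mm
D − Pe = 44.798 − 17.400 = 27.398 mm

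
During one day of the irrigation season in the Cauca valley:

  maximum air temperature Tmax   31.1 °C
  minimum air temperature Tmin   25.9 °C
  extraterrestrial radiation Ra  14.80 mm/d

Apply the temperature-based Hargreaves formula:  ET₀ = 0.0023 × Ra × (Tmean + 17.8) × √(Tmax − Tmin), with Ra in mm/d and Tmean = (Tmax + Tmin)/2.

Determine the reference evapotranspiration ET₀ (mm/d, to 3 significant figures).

3.59 mm/d

Tmean = (31.1 + 25.9)/2 = 28.50 °C
ET₀ = 0.0023 × 14.80 × (28.50 + 17.8) × √5.2 = 0.0023 × 14.80 × 46.30 × 2.2804 = 3.5940 mm/d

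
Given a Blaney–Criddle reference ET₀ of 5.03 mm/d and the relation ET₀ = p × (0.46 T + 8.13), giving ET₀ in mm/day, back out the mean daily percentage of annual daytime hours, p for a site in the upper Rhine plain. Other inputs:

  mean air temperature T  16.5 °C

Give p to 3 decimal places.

p = ET₀ / (0.46 T + 8.13) = 5.03 / (0.46 × 16.5 + 8.13) = 5.03 / 15.720 = 0.3200

0.320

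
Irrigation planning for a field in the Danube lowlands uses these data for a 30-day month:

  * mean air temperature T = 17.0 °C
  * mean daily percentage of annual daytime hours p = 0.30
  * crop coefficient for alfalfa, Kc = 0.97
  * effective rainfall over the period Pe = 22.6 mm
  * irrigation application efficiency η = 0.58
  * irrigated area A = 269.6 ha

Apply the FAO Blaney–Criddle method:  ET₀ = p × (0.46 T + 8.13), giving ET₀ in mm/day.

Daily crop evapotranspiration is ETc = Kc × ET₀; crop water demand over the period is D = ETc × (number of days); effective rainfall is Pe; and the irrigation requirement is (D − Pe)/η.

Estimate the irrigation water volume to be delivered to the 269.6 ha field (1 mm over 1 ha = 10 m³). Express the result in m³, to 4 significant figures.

ET₀ = 0.30 × (0.46 × 17.0 + 8.13) = 0.30 × 15.950 = 4.7850 mm/d
ETc = Kc × ET₀ = 0.97 × 4.7850 = 4.6415 mm/d
Crop demand D = ETc × 30 d = 4.6415 × 30 = 139.245 mm
D − Pe = 139.245 − 22.6 = 116.645 mm
Gross irrigation = 116.645 / 0.58 = 201.112 mm
Volume = 201.112 mm × 269.6 ha × 10 = 542198.0 m³

542200 m³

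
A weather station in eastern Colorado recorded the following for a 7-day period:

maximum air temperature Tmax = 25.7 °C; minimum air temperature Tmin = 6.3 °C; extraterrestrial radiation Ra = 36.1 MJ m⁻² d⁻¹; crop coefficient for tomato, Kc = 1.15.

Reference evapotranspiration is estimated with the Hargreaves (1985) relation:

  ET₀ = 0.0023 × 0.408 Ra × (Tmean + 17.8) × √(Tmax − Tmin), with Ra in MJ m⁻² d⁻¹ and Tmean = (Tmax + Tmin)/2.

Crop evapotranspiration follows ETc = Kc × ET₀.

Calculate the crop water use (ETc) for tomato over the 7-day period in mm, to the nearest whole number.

Tmean = (25.7 + 6.3)/2 = 16.00 °C
0.408 Ra = 0.408 × 36.1 = 14.7288 mm/d equivalent
ET₀ = 0.0023 × 14.7288 × (16.00 + 17.8) × √19.4 = 0.0023 × 14.7288 × 33.80 × 4.4045 = 5.0432 mm/d
ETc = Kc × ET₀ = 1.15 × 5.0432 = 5.7997 mm/d
Over 7 days: 5.7997 × 7 = 40.598 mm

41 mm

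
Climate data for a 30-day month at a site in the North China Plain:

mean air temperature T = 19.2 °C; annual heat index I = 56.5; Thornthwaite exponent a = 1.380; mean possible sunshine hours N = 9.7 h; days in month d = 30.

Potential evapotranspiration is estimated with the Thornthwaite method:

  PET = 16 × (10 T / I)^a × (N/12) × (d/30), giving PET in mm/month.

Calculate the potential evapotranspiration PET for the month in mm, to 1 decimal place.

70.0 mm

10T/I = 10 × 19.2 / 56.5 = 3.3982
(10T/I)^a = 3.3982^1.380 = 5.4091
Uncorrected PET = 16 × 5.4091 = 86.546 mm
Correction = (N/12)(d/30) = (9.7/12)(30/30) = 0.8083
PET = 86.546 × 0.8083 = 69.955 mm/month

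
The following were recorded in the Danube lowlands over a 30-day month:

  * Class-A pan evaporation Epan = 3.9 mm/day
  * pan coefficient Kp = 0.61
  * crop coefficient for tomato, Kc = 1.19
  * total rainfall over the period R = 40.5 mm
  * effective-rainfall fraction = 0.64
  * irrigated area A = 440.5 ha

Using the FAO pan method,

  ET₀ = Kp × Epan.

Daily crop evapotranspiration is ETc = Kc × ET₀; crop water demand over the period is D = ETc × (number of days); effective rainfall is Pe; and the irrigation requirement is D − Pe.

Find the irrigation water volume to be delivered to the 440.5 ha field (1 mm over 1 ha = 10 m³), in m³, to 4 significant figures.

ET₀ = 0.61 × 3.9 = 2.3790 mm/d
ETc = Kc × ET₀ = 1.19 × 2.3790 = 2.8310 mm/d
Crop demand D = ETc × 30 d = 2.8310 × 30 = 84.930 mm
Pe = 0.64 × 40.5 = 25.920 mm
D − Pe = 84.930 − 25.920 = 59.010 mm
Volume = 59.010 mm × 440.5 ha × 10 = 259939.1 m³

259900 m³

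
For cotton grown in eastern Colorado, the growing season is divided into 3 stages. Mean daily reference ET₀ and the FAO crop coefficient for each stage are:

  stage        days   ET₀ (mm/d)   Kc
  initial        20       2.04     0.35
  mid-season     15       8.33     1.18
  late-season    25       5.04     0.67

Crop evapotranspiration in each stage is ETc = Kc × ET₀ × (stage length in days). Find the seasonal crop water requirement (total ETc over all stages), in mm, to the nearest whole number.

initial: 0.35 × 2.04 × 20 = 14.28 mm
mid-season: 1.18 × 8.33 × 15 = 147.44 mm
late-season: 0.67 × 5.04 × 25 = 84.42 mm
Seasonal total = 246.14 mm

246 mm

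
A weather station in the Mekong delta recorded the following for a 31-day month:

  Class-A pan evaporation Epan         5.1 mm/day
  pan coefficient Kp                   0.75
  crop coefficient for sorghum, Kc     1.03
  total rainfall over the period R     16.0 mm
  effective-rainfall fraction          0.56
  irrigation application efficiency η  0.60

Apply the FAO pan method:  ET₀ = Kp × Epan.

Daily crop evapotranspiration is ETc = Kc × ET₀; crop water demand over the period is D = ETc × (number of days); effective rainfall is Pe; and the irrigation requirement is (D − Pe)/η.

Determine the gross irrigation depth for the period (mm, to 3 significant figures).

189 mm

ET₀ = 0.75 × 5.1 = 3.8250 mm/d
ETc = Kc × ET₀ = 1.03 × 3.8250 = 3.9398 mm/d
Crop demand D = ETc × 31 d = 3.9398 × 31 = 122.134 mm
Pe = 0.56 × 16.0 = 8.960 mm
D − Pe = 122.134 − 8.960 = 113.174 mm
Gross irrigation = 113.174 / 0.60 = 188.623 mm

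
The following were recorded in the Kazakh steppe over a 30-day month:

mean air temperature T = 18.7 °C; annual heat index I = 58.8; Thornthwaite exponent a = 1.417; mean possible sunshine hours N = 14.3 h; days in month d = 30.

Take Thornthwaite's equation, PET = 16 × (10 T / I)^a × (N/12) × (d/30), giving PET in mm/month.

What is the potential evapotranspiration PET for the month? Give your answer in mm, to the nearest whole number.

98 mm

10T/I = 10 × 18.7 / 58.8 = 3.1803
(10T/I)^a = 3.1803^1.417 = 5.1523
Uncorrected PET = 16 × 5.1523 = 82.437 mm
Correction = (N/12)(d/30) = (14.3/12)(30/30) = 1.1917
PET = 82.437 × 1.1917 = 98.240 mm/month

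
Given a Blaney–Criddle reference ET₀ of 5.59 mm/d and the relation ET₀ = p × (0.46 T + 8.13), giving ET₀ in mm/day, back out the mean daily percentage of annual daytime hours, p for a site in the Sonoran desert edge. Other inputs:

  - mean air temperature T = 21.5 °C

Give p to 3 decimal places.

p = ET₀ / (0.46 T + 8.13) = 5.59 / (0.46 × 21.5 + 8.13) = 5.59 / 18.020 = 0.3102

0.310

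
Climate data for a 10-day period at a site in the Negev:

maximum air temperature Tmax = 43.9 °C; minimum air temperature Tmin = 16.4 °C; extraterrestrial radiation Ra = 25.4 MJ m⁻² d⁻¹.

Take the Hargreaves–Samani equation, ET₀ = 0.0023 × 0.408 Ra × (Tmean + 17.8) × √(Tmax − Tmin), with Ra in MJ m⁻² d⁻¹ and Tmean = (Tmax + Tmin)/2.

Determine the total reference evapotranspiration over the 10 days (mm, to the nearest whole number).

60 mm

Tmean = (43.9 + 16.4)/2 = 30.15 °C
0.408 Ra = 0.408 × 25.4 = 10.3632 mm/d equivalent
ET₀ = 0.0023 × 10.3632 × (30.15 + 17.8) × √27.5 = 0.0023 × 10.3632 × 47.95 × 5.2440 = 5.9934 mm/d
Over 10 days: 5.9934 × 10 = 59.934 mm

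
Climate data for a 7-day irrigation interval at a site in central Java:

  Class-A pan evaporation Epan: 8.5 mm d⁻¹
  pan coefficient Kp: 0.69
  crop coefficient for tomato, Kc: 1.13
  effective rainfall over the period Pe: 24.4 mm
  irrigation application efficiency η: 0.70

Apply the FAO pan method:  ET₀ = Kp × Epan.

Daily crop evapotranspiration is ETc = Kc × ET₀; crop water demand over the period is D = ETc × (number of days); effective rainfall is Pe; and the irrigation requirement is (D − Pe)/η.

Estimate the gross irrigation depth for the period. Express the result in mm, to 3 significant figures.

ET₀ = 0.69 × 8.5 = 5.8650 mm/d
ETc = Kc × ET₀ = 1.13 × 5.8650 = 6.6275 mm/d
Crop demand D = ETc × 7 d = 6.6275 × 7 = 46.393 mm
D − Pe = 46.393 − 24.4 = 21.993 mm
Gross irrigation = 21.993 / 0.70 = 31.419 mm

31.4 mm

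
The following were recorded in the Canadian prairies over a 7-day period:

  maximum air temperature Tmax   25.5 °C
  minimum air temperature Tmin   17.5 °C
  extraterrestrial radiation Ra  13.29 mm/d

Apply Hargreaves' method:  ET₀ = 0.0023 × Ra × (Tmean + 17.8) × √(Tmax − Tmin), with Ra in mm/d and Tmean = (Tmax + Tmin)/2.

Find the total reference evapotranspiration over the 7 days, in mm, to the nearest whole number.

24 mm

Tmean = (25.5 + 17.5)/2 = 21.50 °C
ET₀ = 0.0023 × 13.29 × (21.50 + 17.8) × √8.0 = 0.0023 × 13.29 × 39.30 × 2.8284 = 3.3977 mm/d
Over 7 days: 3.3977 × 7 = 23.784 mm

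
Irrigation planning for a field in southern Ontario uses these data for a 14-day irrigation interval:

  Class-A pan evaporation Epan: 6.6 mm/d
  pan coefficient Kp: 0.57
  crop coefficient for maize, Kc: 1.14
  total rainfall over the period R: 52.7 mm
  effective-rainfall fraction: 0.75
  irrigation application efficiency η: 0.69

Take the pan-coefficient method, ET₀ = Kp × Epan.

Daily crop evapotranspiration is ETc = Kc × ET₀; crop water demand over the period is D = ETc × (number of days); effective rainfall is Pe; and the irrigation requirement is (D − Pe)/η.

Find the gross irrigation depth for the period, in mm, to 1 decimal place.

ET₀ = 0.57 × 6.6 = 3.7620 mm/d
ETc = Kc × ET₀ = 1.14 × 3.7620 = 4.2887 mm/d
Crop demand D = ETc × 14 d = 4.2887 × 14 = 60.042 mm
Pe = 0.75 × 52.7 = 39.525 mm
D − Pe = 60.042 − 39.525 = 20.517 mm
Gross irrigation = 20.517 / 0.69 = 29.735 mm

29.7 mm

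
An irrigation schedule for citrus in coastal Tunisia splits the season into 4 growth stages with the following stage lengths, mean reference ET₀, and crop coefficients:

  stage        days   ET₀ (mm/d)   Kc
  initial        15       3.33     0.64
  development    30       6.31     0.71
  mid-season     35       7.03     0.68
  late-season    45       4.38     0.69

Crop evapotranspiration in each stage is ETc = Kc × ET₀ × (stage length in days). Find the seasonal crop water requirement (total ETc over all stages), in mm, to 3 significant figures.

470 mm

initial: 0.64 × 3.33 × 15 = 31.97 mm
development: 0.71 × 6.31 × 30 = 134.40 mm
mid-season: 0.68 × 7.03 × 35 = 167.31 mm
late-season: 0.69 × 4.38 × 45 = 136.00 mm
Seasonal total = 469.68 mm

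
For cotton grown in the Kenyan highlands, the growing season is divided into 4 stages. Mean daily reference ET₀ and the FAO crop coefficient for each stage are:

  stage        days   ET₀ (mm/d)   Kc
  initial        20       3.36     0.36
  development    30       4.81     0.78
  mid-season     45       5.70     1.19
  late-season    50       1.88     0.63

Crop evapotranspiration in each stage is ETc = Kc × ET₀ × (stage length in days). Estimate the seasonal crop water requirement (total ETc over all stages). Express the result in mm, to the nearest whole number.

501 mm

initial: 0.36 × 3.36 × 20 = 24.19 mm
development: 0.78 × 4.81 × 30 = 112.55 mm
mid-season: 1.19 × 5.70 × 45 = 305.24 mm
late-season: 0.63 × 1.88 × 50 = 59.22 mm
Seasonal total = 501.20 mm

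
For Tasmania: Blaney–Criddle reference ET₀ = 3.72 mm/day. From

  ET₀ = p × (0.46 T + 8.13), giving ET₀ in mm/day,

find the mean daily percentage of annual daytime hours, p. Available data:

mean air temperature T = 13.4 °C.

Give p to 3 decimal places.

0.260

p = ET₀ / (0.46 T + 8.13) = 3.72 / (0.46 × 13.4 + 8.13) = 3.72 / 14.294 = 0.2602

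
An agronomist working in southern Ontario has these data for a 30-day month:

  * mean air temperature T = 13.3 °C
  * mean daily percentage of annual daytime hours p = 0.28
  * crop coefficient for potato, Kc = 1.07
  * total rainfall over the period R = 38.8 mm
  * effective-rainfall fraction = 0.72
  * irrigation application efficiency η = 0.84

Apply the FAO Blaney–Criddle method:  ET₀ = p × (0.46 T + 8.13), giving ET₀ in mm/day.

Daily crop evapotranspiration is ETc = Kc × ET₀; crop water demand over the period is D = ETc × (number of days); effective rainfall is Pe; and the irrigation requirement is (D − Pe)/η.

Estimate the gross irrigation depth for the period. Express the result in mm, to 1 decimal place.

ET₀ = 0.28 × (0.46 × 13.3 + 8.13) = 0.28 × 14.248 = 3.9894 mm/d
ETc = Kc × ET₀ = 1.07 × 3.9894 = 4.2687 mm/d
Crop demand D = ETc × 30 d = 4.2687 × 30 = 128.061 mm
Pe = 0.72 × 38.8 = 27.936 mm
D − Pe = 128.061 − 27.936 = 100.125 mm
Gross irrigation = 100.125 / 0.84 = 119.196 mm

119.2 mm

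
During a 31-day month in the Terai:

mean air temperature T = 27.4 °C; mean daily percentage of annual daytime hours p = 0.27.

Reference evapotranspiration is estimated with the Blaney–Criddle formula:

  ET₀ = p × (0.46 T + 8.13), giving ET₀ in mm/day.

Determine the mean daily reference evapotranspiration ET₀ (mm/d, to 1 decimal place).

ET₀ = 0.27 × (0.46 × 27.4 + 8.13) = 0.27 × 20.734 = 5.5982 mm/d

5.6 mm/d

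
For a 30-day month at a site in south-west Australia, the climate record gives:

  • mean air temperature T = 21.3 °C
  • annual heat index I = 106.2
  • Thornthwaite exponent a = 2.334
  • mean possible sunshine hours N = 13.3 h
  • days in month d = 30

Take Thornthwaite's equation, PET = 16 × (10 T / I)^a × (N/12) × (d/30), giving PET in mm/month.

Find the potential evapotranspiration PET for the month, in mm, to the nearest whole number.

90 mm

10T/I = 10 × 21.3 / 106.2 = 2.0056
(10T/I)^a = 2.0056^2.334 = 5.0750
Uncorrected PET = 16 × 5.0750 = 81.200 mm
Correction = (N/12)(d/30) = (13.3/12)(30/30) = 1.1083
PET = 81.200 × 1.1083 = 89.994 mm/month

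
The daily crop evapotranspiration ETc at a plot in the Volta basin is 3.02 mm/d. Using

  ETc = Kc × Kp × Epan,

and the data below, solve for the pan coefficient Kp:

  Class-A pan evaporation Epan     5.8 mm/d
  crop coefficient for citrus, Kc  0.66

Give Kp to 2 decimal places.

0.79

ETc = Kc × Kp × Epan  ⇒  Kp = ETc / (Kc × Epan)
Kp = 3.02 / (0.66 × 5.8) = 3.02 / 3.828 = 0.7889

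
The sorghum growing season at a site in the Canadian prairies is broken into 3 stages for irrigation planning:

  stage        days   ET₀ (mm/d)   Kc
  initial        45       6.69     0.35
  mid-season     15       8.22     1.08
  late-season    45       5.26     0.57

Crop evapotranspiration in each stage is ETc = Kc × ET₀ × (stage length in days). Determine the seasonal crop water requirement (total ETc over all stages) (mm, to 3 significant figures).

373 mm

initial: 0.35 × 6.69 × 45 = 105.37 mm
mid-season: 1.08 × 8.22 × 15 = 133.16 mm
late-season: 0.57 × 5.26 × 45 = 134.92 mm
Seasonal total = 373.45 mm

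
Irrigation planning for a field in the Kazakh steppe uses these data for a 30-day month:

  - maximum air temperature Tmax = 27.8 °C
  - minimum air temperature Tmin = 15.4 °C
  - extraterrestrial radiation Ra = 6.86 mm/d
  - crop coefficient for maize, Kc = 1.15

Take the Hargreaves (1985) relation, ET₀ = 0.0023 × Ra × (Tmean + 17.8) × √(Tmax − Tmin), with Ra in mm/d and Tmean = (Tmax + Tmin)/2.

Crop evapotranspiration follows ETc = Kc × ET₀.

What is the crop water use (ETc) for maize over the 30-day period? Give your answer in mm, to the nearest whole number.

Tmean = (27.8 + 15.4)/2 = 21.60 °C
ET₀ = 0.0023 × 6.86 × (21.60 + 17.8) × √12.4 = 0.0023 × 6.86 × 39.40 × 3.5214 = 2.1891 mm/d
ETc = Kc × ET₀ = 1.15 × 2.1891 = 2.5175 mm/d
Over 30 days: 2.5175 × 30 = 75.525 mm

76 mm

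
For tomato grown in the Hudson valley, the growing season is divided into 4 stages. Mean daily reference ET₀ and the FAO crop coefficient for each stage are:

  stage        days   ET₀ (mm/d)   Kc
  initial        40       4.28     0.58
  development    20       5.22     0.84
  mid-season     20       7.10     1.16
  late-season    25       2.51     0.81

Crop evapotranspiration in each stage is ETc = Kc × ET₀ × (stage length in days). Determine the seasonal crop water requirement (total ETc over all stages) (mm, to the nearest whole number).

403 mm

initial: 0.58 × 4.28 × 40 = 99.30 mm
development: 0.84 × 5.22 × 20 = 87.70 mm
mid-season: 1.16 × 7.10 × 20 = 164.72 mm
late-season: 0.81 × 2.51 × 25 = 50.83 mm
Seasonal total = 402.55 mm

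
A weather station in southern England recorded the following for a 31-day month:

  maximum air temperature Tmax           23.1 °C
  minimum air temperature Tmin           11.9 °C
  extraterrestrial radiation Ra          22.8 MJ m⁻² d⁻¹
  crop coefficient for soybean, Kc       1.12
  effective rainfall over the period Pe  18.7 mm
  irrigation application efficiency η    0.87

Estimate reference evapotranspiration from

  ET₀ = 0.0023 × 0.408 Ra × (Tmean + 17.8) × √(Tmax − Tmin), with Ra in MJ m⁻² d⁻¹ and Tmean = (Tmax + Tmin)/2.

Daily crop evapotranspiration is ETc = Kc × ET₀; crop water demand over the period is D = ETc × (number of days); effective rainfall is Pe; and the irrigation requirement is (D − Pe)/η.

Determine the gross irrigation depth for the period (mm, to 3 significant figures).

79.4 mm

Tmean = (23.1 + 11.9)/2 = 17.50 °C
0.408 Ra = 0.408 × 22.8 = 9.3024 mm/d equivalent
ET₀ = 0.0023 × 9.3024 × (17.50 + 17.8) × √11.2 = 0.0023 × 9.3024 × 35.30 × 3.3466 = 2.5276 mm/d
ETc = Kc × ET₀ = 1.12 × 2.5276 = 2.8309 mm/d
Crop demand D = ETc × 31 d = 2.8309 × 31 = 87.758 mm
D − Pe = 87.758 − 18.7 = 69.058 mm
Gross irrigation = 69.058 / 0.87 = 79.377 mm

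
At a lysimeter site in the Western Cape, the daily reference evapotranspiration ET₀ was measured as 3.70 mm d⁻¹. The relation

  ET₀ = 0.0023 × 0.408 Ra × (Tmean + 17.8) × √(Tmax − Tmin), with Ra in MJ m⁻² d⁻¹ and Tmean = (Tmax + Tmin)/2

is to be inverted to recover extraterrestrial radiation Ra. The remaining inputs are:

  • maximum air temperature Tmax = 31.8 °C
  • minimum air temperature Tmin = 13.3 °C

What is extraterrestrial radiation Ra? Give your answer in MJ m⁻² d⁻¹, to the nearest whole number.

Tmean = (31.8+13.3)/2 = 22.55 °C; ΔT = 18.5
Ra = ET₀ / [0.0023 × 0.408 × (Tmean+17.8) × √ΔT]
   = 3.70 / (0.0023 × 0.408 × 40.35 × 4.3012) = 22.719 MJ m⁻² d⁻¹

23 MJ m⁻² d⁻¹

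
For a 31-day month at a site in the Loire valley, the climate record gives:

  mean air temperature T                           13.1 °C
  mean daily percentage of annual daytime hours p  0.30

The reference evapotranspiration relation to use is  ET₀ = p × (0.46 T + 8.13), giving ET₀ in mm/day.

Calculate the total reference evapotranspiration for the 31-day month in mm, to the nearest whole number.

132 mm

ET₀ = 0.30 × (0.46 × 13.1 + 8.13) = 0.30 × 14.156 = 4.2468 mm/d
Monthly total = 4.2468 × 31 = 131.651 mm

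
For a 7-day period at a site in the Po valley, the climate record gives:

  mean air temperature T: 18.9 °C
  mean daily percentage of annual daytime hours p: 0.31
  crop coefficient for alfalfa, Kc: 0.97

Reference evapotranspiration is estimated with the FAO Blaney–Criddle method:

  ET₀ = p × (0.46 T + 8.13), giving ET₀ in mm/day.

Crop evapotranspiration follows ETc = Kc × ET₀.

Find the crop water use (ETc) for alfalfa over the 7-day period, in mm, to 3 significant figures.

35.4 mm

ET₀ = 0.31 × (0.46 × 18.9 + 8.13) = 0.31 × 16.824 = 5.2154 mm/d
ETc = Kc × ET₀ = 0.97 × 5.2154 = 5.0589 mm/d
Over 7 days: 5.0589 × 7 = 35.412 mm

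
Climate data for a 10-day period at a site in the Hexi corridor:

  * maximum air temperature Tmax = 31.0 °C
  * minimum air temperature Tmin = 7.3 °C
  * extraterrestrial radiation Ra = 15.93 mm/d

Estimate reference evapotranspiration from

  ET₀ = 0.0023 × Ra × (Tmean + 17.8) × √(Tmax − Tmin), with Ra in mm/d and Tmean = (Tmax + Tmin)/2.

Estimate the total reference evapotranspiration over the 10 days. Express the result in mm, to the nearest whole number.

66 mm

Tmean = (31.0 + 7.3)/2 = 19.15 °C
ET₀ = 0.0023 × 15.93 × (19.15 + 17.8) × √23.7 = 0.0023 × 15.93 × 36.95 × 4.8683 = 6.5908 mm/d
Over 10 days: 6.5908 × 10 = 65.908 mm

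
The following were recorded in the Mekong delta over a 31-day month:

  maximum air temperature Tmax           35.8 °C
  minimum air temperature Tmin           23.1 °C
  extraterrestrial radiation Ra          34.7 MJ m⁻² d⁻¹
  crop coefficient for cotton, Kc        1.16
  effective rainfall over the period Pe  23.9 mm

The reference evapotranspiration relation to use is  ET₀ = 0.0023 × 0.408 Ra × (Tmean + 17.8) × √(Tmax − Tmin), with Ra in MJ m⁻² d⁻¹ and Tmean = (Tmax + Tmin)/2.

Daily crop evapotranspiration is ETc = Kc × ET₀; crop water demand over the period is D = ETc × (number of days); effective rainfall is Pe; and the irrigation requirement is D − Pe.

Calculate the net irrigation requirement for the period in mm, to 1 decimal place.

Tmean = (35.8 + 23.1)/2 = 29.45 °C
0.408 Ra = 0.408 × 34.7 = 14.1576 mm/d equivalent
ET₀ = 0.0023 × 14.1576 × (29.45 + 17.8) × √12.7 = 0.0023 × 14.1576 × 47.25 × 3.5637 = 5.4830 mm/d
ETc = Kc × ET₀ = 1.16 × 5.4830 = 6.3603 mm/d
Crop demand D = ETc × 31 d = 6.3603 × 31 = 197.169 mm
D − Pe = 197.169 − 23.9 = 173.269 mm

173.3 mm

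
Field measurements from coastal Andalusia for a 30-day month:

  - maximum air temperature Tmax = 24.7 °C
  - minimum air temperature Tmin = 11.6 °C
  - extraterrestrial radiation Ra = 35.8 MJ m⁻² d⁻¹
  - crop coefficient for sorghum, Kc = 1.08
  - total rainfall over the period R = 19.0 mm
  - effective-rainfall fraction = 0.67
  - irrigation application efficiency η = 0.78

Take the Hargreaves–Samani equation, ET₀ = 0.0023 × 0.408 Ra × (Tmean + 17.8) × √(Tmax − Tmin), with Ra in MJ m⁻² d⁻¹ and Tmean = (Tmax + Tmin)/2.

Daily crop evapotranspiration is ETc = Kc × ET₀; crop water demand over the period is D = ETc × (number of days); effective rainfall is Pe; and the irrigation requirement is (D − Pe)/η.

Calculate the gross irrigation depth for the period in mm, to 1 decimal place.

Tmean = (24.7 + 11.6)/2 = 18.15 °C
0.408 Ra = 0.408 × 35.8 = 14.6064 mm/d equivalent
ET₀ = 0.0023 × 14.6064 × (18.15 + 17.8) × √13.1 = 0.0023 × 14.6064 × 35.95 × 3.6194 = 4.3713 mm/d
ETc = Kc × ET₀ = 1.08 × 4.3713 = 4.7210 mm/d
Crop demand D = ETc × 30 d = 4.7210 × 30 = 141.630 mm
Pe = 0.67 × 19.0 = 12.730 mm
D − Pe = 141.630 − 12.730 = 128.900 mm
Gross irrigation = 128.900 / 0.78 = 165.256 mm

165.3 mm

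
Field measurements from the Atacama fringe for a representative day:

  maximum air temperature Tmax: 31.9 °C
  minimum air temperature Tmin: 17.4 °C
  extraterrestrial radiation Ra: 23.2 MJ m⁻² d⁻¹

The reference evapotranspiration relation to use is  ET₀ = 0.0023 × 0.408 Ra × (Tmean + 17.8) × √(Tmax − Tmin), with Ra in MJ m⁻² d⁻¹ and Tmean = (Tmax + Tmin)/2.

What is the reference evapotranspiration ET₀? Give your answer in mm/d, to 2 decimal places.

Tmean = (31.9 + 17.4)/2 = 24.65 °C
0.408 Ra = 0.408 × 23.2 = 9.4656 mm/d equivalent
ET₀ = 0.0023 × 9.4656 × (24.65 + 17.8) × √14.5 = 0.0023 × 9.4656 × 42.45 × 3.8079 = 3.5192 mm/d

3.52 mm/d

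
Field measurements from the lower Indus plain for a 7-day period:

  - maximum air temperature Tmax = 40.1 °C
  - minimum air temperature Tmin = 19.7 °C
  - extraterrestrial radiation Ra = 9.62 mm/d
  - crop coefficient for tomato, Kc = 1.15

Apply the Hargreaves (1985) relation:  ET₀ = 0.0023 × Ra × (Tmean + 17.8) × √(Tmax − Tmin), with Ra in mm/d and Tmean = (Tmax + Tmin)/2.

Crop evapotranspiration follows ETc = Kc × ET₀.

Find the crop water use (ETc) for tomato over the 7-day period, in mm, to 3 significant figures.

38.4 mm

Tmean = (40.1 + 19.7)/2 = 29.90 °C
ET₀ = 0.0023 × 9.62 × (29.90 + 17.8) × √20.4 = 0.0023 × 9.62 × 47.70 × 4.5166 = 4.7669 mm/d
ETc = Kc × ET₀ = 1.15 × 4.7669 = 5.4819 mm/d
Over 7 days: 5.4819 × 7 = 38.373 mm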